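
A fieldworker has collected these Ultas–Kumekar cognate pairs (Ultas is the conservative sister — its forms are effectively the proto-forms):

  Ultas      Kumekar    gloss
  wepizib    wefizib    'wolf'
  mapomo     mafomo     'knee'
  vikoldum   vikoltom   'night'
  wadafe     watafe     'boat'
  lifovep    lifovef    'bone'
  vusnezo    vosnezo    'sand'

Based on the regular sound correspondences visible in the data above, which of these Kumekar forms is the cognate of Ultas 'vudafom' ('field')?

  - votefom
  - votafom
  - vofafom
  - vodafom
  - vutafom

vusnezo ~ vosnezo — Ultas u corresponds to Kumekar o after a consonant, before a consonant other than r, m, n, p, b, f, v.
wadafe ~ watafe — Ultas d corresponds to Kumekar t between vowels (before a back vowel).
Applying these to Ultas 'vudafom':
  vudafom → vodafom   (u→o after a consonant, before a consonant other than r, m, n, p, b, f, v)
  vodafom → votafom   (d→t between vowels (before a back vowel))
So the Kumekar cognate is 'votafom'.

votafom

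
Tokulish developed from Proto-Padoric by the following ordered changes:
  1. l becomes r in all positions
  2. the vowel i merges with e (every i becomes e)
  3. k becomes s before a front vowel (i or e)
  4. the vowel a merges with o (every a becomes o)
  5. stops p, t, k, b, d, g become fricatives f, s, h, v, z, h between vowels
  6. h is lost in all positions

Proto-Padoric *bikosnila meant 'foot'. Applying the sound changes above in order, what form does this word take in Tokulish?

Tokulish: *bikosnila > bikosnira > bekosnera > bekosnero > behosnero > beosnero  (by unconditioned shift, vowel merger, vowel merger, intervocalic lenition, h-loss)

beosnero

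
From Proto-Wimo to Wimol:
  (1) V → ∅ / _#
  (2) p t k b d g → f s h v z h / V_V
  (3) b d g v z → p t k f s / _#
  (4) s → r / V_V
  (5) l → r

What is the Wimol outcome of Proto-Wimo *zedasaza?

zezaras

Wimol: *zedasaza > zedasaz > zezasaz > zezasas > zezaras  (by apocope, intervocalic lenition, final devoicing, rhotacism)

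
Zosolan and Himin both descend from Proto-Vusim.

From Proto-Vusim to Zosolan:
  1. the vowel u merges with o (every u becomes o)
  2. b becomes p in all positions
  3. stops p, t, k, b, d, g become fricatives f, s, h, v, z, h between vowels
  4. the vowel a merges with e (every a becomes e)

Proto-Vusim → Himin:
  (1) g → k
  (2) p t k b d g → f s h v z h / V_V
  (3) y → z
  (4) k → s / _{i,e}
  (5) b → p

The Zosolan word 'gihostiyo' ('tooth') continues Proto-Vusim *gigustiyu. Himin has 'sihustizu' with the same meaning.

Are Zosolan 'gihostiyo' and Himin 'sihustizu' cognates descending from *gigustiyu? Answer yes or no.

Derive the expected Himin reflex of *gigustiyu:
Himin: *gigustiyu
  gigustiyu → kikustiyu   [unconditioned shift]
  kikustiyu → kihustiyu   [intervocalic lenition]
  kihustiyu → kihustizu   [unconditioned shift]
  kihustizu → sihustizu   [palatalisation]
  sihustizu (rule 5 does not apply)
  giving Himin sihustizu.
Himin 'sihustizu' matches the regular reflex exactly, so the pair is cognate.

yes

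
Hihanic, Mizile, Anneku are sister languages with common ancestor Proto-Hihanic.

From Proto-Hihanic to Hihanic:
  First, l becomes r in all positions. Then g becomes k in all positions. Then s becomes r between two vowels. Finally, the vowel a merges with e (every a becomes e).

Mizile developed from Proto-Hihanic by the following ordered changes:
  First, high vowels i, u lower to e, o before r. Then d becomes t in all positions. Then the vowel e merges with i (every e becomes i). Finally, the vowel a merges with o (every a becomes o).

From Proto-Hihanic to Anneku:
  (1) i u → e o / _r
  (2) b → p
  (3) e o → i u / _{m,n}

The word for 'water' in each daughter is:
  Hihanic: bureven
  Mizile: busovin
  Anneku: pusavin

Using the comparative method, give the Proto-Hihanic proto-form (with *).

Position 3: Hihanic has r, Mizile has s, Anneku has s. Mizile preserves s here (none of its changes turn any other segment into s), so the proto-segment is *s.
Position 6: Hihanic has e, Mizile has i, Anneku has i. Taking the neighbouring segments as reconstructed: Hihanic e could go back to *a or *e; Mizile i could go back to *e or *i; Anneku i could go back to *e or *i — the one source consistent with every daughter is *e.
Verify the candidate proto-form against each daughter:
Hihanic: start from *busaven.
  rule 1: no change — busaven
  rule 2: no change — busaven
  rule 3 (rhotacism): busaven → buraven
  rule 4 (vowel merger): buraven → bureven
  ⇒ Hihanic bureven
Mizile: start from *busaven.
  rule 1: no change — busaven
  rule 2: no change — busaven
  rule 3 (vowel merger): busaven → busavin
  rule 4 (vowel merger): busavin → busovin
  ⇒ Mizile busovin
Anneku: *busaven
  busaven (rule 1 does not apply)
  busaven → pusaven   [unconditioned shift]
  pusaven → pusavin   [pre-nasal raising]
  giving Anneku pusavin.
*busaven is the unique common source.

*busaven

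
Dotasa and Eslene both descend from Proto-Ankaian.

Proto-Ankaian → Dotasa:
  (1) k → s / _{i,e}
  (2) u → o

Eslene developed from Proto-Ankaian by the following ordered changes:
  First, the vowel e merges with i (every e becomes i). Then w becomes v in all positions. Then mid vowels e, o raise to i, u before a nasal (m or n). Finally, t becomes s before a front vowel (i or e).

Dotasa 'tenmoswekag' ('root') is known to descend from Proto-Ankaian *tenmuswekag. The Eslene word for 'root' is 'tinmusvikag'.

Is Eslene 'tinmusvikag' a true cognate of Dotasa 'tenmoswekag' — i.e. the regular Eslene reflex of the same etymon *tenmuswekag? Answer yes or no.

Derive the expected Eslene reflex of *tenmuswekag:
Eslene: *tenmuswekag
  tenmuswekag → tinmuswikag   [vowel merger]
  tinmuswikag → tinmusvikag   [unconditioned shift]
  tinmusvikag (rule 3 does not apply)
  tinmusvikag → sinmusvikag   [palatalisation]
  giving Eslene sinmusvikag.
The regular Eslene reflex would be 'sinmusvikag', but the attested form is 'tinmusvikag'. The correspondence is irregular, so they are not cognates (the Eslene form has a different source).

no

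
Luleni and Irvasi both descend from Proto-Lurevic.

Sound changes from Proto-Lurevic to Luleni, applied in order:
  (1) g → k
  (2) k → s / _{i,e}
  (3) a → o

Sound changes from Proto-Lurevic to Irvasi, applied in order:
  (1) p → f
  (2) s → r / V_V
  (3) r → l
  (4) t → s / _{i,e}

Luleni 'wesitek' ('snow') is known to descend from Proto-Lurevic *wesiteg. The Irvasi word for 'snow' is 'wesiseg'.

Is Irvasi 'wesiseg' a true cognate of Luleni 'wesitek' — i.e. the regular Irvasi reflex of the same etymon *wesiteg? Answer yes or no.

no

Derive the expected Irvasi reflex of *wesiteg:
Irvasi: *wesiteg > weriteg > weliteg > weliseg  (by rhotacism, unconditioned shift, palatalisation)
The regular Irvasi reflex would be 'weliseg', but the attested form is 'wesiseg'. The correspondence is irregular, so they are not cognates (the Irvasi form has a different source).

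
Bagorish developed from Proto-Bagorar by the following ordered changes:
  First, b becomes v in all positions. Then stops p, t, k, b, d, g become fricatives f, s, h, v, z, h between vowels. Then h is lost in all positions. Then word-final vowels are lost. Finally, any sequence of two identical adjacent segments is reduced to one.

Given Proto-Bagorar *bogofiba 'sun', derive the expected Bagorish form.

vofiv

Bagorish: *bogofiba
  bogofiba → vogofiva   [unconditioned shift]
  vogofiva → vohofiva   [intervocalic lenition]
  vohofiva → voofiva   [h-loss]
  voofiva → voofiv   [apocope]
  voofiv → vofiv   [degemination]
  giving Bagorish vofiv.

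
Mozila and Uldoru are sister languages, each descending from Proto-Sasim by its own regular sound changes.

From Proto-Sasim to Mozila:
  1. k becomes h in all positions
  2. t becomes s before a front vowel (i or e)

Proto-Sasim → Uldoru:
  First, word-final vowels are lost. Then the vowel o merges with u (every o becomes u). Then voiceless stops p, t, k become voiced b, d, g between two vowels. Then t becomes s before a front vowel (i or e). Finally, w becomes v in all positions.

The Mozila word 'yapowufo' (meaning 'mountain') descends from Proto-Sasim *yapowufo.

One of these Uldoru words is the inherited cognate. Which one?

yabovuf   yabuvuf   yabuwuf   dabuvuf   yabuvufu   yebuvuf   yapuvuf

Uldoru: *yapowufo
  yapowufo → yapowuf   [apocope]
  yapowuf → yapuwuf   [vowel merger]
  yapuwuf → yabuwuf   [intervocalic voicing]
  yabuwuf (rule 4 does not apply)
  yabuwuf → yabuvuf   [unconditioned shift]
  giving Uldoru yabuvuf.
Only 'yabuvuf' matches the regular Uldoru development of *yapowufo.

yabuvuf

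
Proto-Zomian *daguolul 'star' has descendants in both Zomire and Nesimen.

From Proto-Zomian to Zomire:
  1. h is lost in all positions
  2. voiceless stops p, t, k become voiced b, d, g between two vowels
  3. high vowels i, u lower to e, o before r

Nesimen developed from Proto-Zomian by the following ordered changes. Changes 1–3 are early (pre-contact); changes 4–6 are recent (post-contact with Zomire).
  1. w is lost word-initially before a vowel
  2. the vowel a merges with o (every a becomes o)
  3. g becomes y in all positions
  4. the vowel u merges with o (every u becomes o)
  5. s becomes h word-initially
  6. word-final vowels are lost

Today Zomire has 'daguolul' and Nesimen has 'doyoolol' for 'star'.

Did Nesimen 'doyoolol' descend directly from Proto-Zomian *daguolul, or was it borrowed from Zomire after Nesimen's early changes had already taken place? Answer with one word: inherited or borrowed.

inherited

If inherited, *daguolul would pass through all of Nesimen's changes:
Nesimen: start from *daguolul.
  rule 1: no change — daguolul
  rule 2 (vowel merger): daguolul → doguolul
  rule 3 (unconditioned shift): doguolul → doyuolul
  rule 4 (vowel merger): doyuolul → doyoolol
  rule 5: no change — doyoolol
  rule 6: no change — doyoolol
  ⇒ Nesimen doyoolol
If borrowed from Zomire 'daguolul' after the early changes, it would undergo only the recent ones:
  rule 4 (vowel merger): daguolul → dagoolol
  rule 5 (debuccalisation): no change (dagoolol)
  rule 6 (apocope): no change (dagoolol)
  ⇒ as a loan: dagoolol
Nesimen 'doyoolol' matches the inherited outcome exactly, so it is an inherited cognate, not a loan.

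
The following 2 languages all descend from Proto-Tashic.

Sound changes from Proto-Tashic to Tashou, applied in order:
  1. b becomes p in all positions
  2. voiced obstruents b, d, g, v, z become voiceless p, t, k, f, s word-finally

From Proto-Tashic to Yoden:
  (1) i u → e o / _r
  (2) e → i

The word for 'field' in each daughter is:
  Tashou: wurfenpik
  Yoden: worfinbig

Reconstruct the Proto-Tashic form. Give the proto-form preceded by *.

*wurfenbig

Position 5: Tashou has e, Yoden has i. Tashou preserves e here (none of its changes turn any other segment into e), so the proto-segment is *e.
Position 9: Tashou has k, Yoden has g. Yoden preserves g here (none of its changes turn any other segment into g), so the proto-segment is *g.
Position 2: Tashou has u, Yoden has o. Tashou preserves u here (none of its changes turn any other segment into u), so the proto-segment is *u.
Continuing position by position gives *wurfenbig; check it forward:
Tashou: *wurfenbig > wurfenpig > wurfenpik  (by unconditioned shift, final devoicing)
Yoden: start from *wurfenbig.
  rule 1 (pre-rhotic lowering): wurfenbig → worfenbig
  rule 2 (vowel merger): worfenbig → worfinbig
  ⇒ Yoden worfinbig
No other proto-form is consistent with every reflex, so the reconstruction is *wurfenbig.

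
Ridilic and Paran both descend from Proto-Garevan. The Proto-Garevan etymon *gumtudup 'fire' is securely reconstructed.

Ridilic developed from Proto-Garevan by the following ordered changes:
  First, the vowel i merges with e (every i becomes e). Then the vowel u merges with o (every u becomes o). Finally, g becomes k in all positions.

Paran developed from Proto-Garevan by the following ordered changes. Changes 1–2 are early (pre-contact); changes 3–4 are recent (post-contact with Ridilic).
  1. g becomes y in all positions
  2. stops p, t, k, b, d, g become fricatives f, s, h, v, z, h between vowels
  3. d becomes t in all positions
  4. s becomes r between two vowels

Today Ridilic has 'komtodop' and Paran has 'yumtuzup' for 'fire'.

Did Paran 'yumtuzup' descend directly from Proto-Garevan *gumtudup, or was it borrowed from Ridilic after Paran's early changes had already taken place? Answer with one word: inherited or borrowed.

If inherited, *gumtudup would pass through all of Paran's changes:
Paran: start from *gumtudup.
  rule 1 (unconditioned shift): gumtudup → yumtudup
  rule 2 (intervocalic lenition): yumtudup → yumtuzup
  rule 3: no change — yumtuzup
  rule 4: no change — yumtuzup
  ⇒ Paran yumtuzup
If borrowed from Ridilic 'komtodop' after the early changes, it would undergo only the recent ones:
  rule 3 (unconditioned shift): komtodop → komtotop
  rule 4 (rhotacism): no change (komtotop)
  ⇒ as a loan: komtotop
Paran 'yumtuzup' matches the inherited outcome exactly, so it is an inherited cognate, not a loan.

inherited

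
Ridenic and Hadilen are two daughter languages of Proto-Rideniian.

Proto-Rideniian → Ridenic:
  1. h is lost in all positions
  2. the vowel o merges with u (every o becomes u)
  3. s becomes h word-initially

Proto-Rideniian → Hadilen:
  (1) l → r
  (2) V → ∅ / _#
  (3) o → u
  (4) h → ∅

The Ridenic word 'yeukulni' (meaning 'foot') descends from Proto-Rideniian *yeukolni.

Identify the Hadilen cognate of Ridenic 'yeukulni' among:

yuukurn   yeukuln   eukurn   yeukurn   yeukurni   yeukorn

yeukurn

Hadilen: start from *yeukolni.
  rule 1 (unconditioned shift): yeukolni → yeukorni
  rule 2 (apocope): yeukorni → yeukorn
  rule 3 (vowel merger): yeukorn → yeukurn
  rule 4: no change — yeukurn
  ⇒ Hadilen yeukurn
The other candidates each miss or misapply at least one Hadilen change.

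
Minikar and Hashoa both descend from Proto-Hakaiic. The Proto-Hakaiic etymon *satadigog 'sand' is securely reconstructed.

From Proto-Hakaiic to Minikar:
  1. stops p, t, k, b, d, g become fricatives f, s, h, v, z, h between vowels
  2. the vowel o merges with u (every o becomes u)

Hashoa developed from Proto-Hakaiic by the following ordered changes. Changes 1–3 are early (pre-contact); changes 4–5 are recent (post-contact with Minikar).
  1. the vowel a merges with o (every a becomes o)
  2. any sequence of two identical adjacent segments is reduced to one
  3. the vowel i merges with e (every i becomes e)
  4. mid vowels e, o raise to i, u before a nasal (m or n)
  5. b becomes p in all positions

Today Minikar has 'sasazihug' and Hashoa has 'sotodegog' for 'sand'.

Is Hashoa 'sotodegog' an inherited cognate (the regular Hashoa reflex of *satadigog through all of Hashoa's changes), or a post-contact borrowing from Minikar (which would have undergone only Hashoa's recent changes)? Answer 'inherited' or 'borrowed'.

If inherited, *satadigog would pass through all of Hashoa's changes:
Hashoa: *satadigog
  satadigog → sotodigog   [vowel merger]
  sotodigog (rule 2 does not apply)
  sotodigog → sotodegog   [vowel merger]
  sotodegog (rule 4 does not apply)
  sotodegog (rule 5 does not apply)
  giving Hashoa sotodegog.
If borrowed from Minikar 'sasazihug' after the early changes, it would undergo only the recent ones:
  rule 4 (pre-nasal raising): no change (sasazihug)
  rule 5 (unconditioned shift): no change (sasazihug)
  ⇒ as a loan: sasazihug
Hashoa 'sotodegog' matches the inherited outcome exactly, so it is an inherited cognate, not a loan.

inherited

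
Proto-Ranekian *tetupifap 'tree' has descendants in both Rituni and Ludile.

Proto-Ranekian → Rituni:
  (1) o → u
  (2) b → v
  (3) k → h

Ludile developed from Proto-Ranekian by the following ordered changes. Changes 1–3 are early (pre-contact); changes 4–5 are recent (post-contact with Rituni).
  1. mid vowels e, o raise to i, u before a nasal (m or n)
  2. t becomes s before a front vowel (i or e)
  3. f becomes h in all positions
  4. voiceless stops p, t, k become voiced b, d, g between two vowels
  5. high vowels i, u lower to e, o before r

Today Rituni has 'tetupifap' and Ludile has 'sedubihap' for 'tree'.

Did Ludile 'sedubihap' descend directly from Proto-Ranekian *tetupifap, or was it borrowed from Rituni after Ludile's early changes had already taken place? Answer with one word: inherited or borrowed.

inherited

If inherited, *tetupifap would pass through all of Ludile's changes:
Ludile: *tetupifap > setupifap > setupihap > sedubihap  (by palatalisation, unconditioned shift, intervocalic voicing)
If borrowed from Rituni 'tetupifap' after the early changes, it would undergo only the recent ones:
  rule 4 (intervocalic voicing): tetupifap → tedubifap
  rule 5 (pre-rhotic lowering): no change (tedubifap)
  ⇒ as a loan: tedubifap
Ludile 'sedubihap' matches the inherited outcome exactly, so it is an inherited cognate, not a loan.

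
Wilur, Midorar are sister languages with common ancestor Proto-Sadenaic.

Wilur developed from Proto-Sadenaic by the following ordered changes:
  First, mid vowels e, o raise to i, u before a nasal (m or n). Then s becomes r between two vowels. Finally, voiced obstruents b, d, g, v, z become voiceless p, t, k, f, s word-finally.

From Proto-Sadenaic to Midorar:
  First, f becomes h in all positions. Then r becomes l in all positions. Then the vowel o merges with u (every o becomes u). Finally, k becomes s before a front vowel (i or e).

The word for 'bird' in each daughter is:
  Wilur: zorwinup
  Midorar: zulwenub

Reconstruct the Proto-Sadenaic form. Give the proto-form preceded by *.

Position 8: Wilur has p, Midorar has b. Midorar preserves b here (none of its changes turn any other segment into b), so the proto-segment is *b.
Position 3: Wilur has r, Midorar has l. Taking the neighbouring segments as reconstructed: Wilur r can only go back to *r; Midorar l could go back to *l or *r — the one source consistent with every daughter is *r.
Position 2: Wilur has o, Midorar has u. Wilur preserves o here (none of its changes turn any other segment into o), so the proto-segment is *o.
This points to *zorwenub. Verify forward in each daughter:
Wilur: *zorwenub > zorwinub > zorwinup  (by pre-nasal raising, final devoicing)
Midorar: *zorwenub > zolwenub > zulwenub  (by unconditioned shift, vowel merger)
Only *zorwenub yields all of Wilur zorwinup, Midorar zulwenub.

*zorwenub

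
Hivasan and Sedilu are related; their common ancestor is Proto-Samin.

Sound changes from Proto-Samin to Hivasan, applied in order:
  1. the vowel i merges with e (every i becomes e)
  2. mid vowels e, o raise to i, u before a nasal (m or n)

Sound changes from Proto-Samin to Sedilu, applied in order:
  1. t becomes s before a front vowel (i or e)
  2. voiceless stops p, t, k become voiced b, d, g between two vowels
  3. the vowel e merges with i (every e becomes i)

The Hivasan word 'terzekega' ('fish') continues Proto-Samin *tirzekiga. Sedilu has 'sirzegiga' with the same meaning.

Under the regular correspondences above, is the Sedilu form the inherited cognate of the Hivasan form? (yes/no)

no

Derive the expected Sedilu reflex of *tirzekiga:
Sedilu: *tirzekiga > sirzekiga > sirzegiga > sirzigiga  (by palatalisation, intervocalic voicing, vowel merger)
The regular Sedilu reflex would be 'sirzigiga', but the attested form is 'sirzegiga'. The correspondence is irregular, so they are not cognates (the Sedilu form has a different source).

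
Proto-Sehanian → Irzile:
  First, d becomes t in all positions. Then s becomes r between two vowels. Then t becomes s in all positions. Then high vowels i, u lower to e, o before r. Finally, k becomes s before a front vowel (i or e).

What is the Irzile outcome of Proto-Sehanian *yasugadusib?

yarugasorib

Irzile: *yasugadusib
  yasugadusib → yasugatusib   [unconditioned shift]
  yasugatusib → yarugaturib   [rhotacism]
  yarugaturib → yarugasurib   [unconditioned shift]
  yarugasurib → yarugasorib   [pre-rhotic lowering]
  yarugasorib (rule 5 does not apply)
  giving Irzile yarugasorib.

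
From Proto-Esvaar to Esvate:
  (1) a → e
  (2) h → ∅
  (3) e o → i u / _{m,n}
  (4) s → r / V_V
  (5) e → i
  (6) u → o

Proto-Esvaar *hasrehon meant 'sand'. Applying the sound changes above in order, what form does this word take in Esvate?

Esvate: *hasrehon > hesrehon > esreon > esreun > isriun > isrion  (by vowel merger, h-loss, pre-nasal raising, vowel merger, vowel merger)

isrion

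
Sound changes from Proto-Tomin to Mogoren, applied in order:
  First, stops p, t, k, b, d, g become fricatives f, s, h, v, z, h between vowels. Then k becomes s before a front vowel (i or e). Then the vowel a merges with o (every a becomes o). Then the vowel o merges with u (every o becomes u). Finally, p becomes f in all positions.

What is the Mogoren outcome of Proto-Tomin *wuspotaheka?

Mogoren: start from *wuspotaheka.
  rule 1 (intervocalic lenition): wuspotaheka → wusposaheha
  rule 2: no change — wusposaheha
  rule 3 (vowel merger): wusposaheha → wusposoheho
  rule 4 (vowel merger): wusposoheho → wuspusuhehu
  rule 5 (unconditioned shift): wuspusuhehu → wusfusuhehu
  ⇒ Mogoren wusfusuhehu

wusfusuhehu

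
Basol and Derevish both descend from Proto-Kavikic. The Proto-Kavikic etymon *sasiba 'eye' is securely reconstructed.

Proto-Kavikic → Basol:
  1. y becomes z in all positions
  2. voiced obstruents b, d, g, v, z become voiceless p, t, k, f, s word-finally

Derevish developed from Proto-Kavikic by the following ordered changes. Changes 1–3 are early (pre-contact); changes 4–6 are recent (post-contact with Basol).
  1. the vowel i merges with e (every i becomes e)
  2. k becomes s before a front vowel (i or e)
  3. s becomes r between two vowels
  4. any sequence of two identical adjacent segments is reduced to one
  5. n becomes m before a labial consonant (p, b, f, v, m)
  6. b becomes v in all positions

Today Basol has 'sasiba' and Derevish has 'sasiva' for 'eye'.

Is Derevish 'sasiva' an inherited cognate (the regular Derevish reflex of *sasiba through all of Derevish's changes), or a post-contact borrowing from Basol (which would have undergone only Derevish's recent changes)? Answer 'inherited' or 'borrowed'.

borrowed

If inherited, *sasiba would pass through all of Derevish's changes:
Derevish: *sasiba > saseba > sareba > sareva  (by vowel merger, rhotacism, unconditioned shift)
If borrowed from Basol 'sasiba' after the early changes, it would undergo only the recent ones:
  rule 4 (degemination): no change (sasiba)
  rule 5 (nasal place assimilation): no change (sasiba)
  rule 6 (unconditioned shift): sasiba → sasiva
  ⇒ as a loan: sasiva
Derevish 'sasiva' matches the loan outcome 'sasiva', not the inherited 'sareva' — it skipped the early Derevish changes, so it was borrowed from Basol.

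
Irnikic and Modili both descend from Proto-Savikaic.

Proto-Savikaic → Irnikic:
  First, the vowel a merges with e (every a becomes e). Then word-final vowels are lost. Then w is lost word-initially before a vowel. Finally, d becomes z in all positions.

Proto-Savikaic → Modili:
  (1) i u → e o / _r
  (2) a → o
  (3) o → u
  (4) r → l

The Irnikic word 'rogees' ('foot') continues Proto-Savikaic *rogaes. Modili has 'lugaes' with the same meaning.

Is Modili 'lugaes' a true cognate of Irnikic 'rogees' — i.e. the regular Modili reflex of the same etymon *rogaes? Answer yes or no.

Derive the expected Modili reflex of *rogaes:
Modili: start from *rogaes.
  rule 1: no change — rogaes
  rule 2 (vowel merger): rogaes → rogoes
  rule 3 (vowel merger): rogoes → rugues
  rule 4 (unconditioned shift): rugues → lugues
  ⇒ Modili lugues
The regular Modili reflex would be 'lugues', but the attested form is 'lugaes'. The correspondence is irregular, so they are not cognates (the Modili form has a different source).

no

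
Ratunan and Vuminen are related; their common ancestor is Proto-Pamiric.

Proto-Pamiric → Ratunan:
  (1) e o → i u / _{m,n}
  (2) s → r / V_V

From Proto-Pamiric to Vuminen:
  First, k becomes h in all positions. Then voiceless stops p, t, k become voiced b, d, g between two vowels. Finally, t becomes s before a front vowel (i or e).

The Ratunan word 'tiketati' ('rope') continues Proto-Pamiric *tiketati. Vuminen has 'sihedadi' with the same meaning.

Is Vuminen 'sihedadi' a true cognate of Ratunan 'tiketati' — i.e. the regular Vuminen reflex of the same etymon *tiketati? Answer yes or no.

Derive the expected Vuminen reflex of *tiketati:
Vuminen: *tiketati
  tiketati → tihetati   [unconditioned shift]
  tihetati → tihedadi   [intervocalic voicing]
  tihedadi → sihedadi   [palatalisation]
  giving Vuminen sihedadi.
Vuminen 'sihedadi' matches the regular reflex exactly, so the pair is cognate.

yes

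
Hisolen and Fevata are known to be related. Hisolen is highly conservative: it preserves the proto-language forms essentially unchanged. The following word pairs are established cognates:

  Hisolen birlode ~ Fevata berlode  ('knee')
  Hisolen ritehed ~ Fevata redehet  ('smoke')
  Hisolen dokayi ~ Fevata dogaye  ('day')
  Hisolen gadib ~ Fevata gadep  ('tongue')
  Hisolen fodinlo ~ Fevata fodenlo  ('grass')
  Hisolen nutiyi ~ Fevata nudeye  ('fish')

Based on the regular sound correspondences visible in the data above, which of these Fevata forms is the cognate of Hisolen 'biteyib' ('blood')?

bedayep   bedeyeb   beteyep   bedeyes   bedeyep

bedeyep

ritehed ~ redehet, nutiyi ~ nudeye — Hisolen i corresponds to Fevata e after a consonant, before a consonant other than r, m, n, p, b, f, v.
ritehed ~ redehet — Hisolen t corresponds to Fevata d between vowels (before a front vowel).
gadib ~ gadep — Hisolen i corresponds to Fevata e after a consonant, before a labial obstruent.
gadib ~ gadep — Hisolen b corresponds to Fevata p word-finally.
Applying these to Hisolen 'biteyib':
  biteyib → beteyib   (i→e after a consonant, before a consonant other than r, m, n, p, b, f, v)
  beteyib → bedeyib   (t→d between vowels (before a front vowel))
  bedeyib → bedeyeb   (i→e after a consonant, before a labial obstruent)
  bedeyeb → bedeyep   (b→p word-finally)
So the Fevata cognate is 'bedeyep'.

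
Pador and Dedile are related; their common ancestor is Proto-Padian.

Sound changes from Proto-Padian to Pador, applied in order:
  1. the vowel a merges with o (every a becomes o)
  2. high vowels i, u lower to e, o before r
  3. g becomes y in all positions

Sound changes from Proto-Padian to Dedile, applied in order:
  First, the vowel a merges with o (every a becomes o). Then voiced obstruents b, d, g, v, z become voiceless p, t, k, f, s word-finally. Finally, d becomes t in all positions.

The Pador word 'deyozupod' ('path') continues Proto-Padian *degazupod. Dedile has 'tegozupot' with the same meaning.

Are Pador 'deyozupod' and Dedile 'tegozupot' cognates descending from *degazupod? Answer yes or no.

yes

Derive the expected Dedile reflex of *degazupod:
Dedile: *degazupod > degozupod > degozupot > tegozupot  (by vowel merger, final devoicing, unconditioned shift)
Dedile 'tegozupot' matches the regular reflex exactly, so the pair is cognate.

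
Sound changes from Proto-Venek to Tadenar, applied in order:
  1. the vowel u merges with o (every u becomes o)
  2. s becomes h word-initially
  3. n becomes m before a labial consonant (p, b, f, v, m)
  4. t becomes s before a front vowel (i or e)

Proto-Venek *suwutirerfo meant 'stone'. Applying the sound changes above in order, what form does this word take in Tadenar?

Tadenar: *suwutirerfo > sowotirerfo > howotirerfo > howosirerfo  (by vowel merger, debuccalisation, palatalisation)

howosirerfo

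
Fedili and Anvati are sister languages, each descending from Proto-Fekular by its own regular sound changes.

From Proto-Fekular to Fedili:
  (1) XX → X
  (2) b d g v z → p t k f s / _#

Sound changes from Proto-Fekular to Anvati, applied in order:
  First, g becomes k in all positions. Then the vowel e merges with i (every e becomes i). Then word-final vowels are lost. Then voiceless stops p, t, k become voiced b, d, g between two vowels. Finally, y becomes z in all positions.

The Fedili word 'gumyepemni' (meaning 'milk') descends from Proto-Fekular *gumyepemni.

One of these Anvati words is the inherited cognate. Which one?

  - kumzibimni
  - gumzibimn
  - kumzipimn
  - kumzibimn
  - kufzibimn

Anvati: start from *gumyepemni.
  rule 1 (unconditioned shift): gumyepemni → kumyepemni
  rule 2 (vowel merger): kumyepemni → kumyipimni
  rule 3 (apocope): kumyipimni → kumyipimn
  rule 4 (intervocalic voicing): kumyipimn → kumyibimn
  rule 5 (unconditioned shift): kumyibimn → kumzibimn
  ⇒ Anvati kumzibimn
Among the options, 'kumzibimn' alone shows every Anvati change applied in order.

kumzibimn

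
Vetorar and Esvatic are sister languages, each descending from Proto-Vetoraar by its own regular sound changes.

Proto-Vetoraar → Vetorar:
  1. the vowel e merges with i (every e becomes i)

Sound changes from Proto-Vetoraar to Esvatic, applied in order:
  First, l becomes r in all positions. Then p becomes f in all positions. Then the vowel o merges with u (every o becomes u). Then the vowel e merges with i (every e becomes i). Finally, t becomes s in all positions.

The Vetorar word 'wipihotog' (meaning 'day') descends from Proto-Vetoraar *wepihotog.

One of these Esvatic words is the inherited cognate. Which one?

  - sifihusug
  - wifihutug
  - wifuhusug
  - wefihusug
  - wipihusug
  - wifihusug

wifihusug

Esvatic: start from *wepihotog.
  rule 1: no change — wepihotog
  rule 2 (unconditioned shift): wepihotog → wefihotog
  rule 3 (vowel merger): wefihotog → wefihutug
  rule 4 (vowel merger): wefihutug → wifihutug
  rule 5 (unconditioned shift): wifihutug → wifihusug
  ⇒ Esvatic wifihusug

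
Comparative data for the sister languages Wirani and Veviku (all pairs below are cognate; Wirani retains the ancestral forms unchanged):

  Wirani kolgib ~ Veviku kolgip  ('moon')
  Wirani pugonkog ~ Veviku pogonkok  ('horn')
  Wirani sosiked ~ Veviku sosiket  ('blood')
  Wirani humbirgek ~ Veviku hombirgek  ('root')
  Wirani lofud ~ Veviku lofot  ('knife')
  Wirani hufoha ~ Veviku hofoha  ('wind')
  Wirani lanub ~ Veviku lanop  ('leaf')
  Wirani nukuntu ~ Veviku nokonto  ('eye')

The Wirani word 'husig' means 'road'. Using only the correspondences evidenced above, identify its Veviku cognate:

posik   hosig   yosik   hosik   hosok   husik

pugonkog ~ pogonkok, lofud ~ lofot — Wirani u corresponds to Veviku o after a consonant, before a consonant other than r, m, n, p, b, f, v.
pugonkog ~ pogonkok — Wirani g corresponds to Veviku k word-finally.
Applying these to Wirani 'husig':
  husig → hosig   (u→o after a consonant, before a consonant other than r, m, n, p, b, f, v)
  hosig → hosik   (g→k word-finally)
So the Veviku cognate is 'hosik'.

hosik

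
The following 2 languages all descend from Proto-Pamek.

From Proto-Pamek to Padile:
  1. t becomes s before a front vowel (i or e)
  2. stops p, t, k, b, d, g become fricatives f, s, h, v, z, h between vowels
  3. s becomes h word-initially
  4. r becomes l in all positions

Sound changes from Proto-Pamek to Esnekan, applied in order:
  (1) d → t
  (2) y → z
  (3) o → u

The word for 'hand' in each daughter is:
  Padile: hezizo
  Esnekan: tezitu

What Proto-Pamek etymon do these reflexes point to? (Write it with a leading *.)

Position 1: Padile has h, Esnekan has t. Taking the neighbouring segments as reconstructed: Padile h could go back to *t or *s or *h; Esnekan t could go back to *t or *d — the one source consistent with every daughter is *t.
Position 5: Padile has z, Esnekan has t. Taking the neighbouring segments as reconstructed: Padile z could go back to *d or *z; Esnekan t could go back to *t or *d — the one source consistent with every daughter is *d.
Continuing position by position gives *tezido; check it forward:
Padile: *tezido > sezido > sezizo > hezizo  (by palatalisation, intervocalic lenition, debuccalisation)
Esnekan: *tezido > tezito > tezitu  (by unconditioned shift, vowel merger)
No other proto-form is consistent with every reflex, so the reconstruction is *tezido.

*tezido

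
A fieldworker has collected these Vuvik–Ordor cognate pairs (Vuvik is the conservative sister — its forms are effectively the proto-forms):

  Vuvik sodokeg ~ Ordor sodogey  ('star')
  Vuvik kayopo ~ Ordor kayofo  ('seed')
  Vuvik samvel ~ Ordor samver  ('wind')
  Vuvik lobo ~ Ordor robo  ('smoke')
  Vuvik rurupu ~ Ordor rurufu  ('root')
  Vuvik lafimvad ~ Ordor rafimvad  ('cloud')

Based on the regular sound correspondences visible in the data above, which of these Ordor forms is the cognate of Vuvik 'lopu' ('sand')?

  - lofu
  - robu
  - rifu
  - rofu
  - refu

rofu

lobo ~ robo — Vuvik l corresponds to Ordor r word-initially before a back vowel.
rurupu ~ rurufu — Vuvik p corresponds to Ordor f between vowels (before a back vowel).
Applying these to Vuvik 'lopu':
  lopu → ropu   (l→r word-initially before a back vowel)
  ropu → rofu   (p→f between vowels (before a back vowel))
So the Ordor cognate is 'rofu'.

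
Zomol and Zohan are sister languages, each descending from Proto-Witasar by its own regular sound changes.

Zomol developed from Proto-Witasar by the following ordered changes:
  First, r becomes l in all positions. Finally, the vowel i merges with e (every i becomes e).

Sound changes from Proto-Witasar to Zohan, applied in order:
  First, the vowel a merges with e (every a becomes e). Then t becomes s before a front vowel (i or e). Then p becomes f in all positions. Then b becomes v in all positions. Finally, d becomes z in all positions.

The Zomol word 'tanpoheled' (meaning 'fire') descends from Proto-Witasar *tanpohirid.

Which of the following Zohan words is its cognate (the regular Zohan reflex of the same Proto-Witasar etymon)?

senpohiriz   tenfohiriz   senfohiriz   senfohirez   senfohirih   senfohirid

senfohiriz

Zohan: start from *tanpohirid.
  rule 1 (vowel merger): tanpohirid → tenpohirid
  rule 2 (palatalisation): tenpohirid → senpohirid
  rule 3 (unconditioned shift): senpohirid → senfohirid
  rule 4: no change — senfohirid
  rule 5 (unconditioned shift): senfohirid → senfohiriz
  ⇒ Zohan senfohiriz
Among the options, 'senfohiriz' alone shows every Zohan change applied in order.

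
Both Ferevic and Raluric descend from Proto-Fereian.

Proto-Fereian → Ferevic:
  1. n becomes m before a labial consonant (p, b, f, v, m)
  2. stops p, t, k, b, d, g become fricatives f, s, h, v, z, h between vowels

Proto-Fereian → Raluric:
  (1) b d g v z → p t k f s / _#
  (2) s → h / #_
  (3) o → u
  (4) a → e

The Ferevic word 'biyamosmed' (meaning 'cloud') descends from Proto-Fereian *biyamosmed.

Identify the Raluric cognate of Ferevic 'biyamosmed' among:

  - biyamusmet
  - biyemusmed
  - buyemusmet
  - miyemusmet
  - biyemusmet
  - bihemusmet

biyemusmet

Raluric: start from *biyamosmed.
  rule 1 (final devoicing): biyamosmed → biyamosmet
  rule 2: no change — biyamosmet
  rule 3 (vowel merger): biyamosmet → biyamusmet
  rule 4 (vowel merger): biyamusmet → biyemusmet
  ⇒ Raluric biyemusmet
The other candidates each miss or misapply at least one Raluric change.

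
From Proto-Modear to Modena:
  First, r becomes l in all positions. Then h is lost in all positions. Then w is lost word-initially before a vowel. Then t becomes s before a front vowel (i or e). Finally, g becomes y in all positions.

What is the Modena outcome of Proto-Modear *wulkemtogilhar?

ulkemtoyilal

Modena: *wulkemtogilhar > wulkemtogilhal > wulkemtogilal > ulkemtogilal > ulkemtoyilal  (by unconditioned shift, h-loss, glide loss, unconditioned shift)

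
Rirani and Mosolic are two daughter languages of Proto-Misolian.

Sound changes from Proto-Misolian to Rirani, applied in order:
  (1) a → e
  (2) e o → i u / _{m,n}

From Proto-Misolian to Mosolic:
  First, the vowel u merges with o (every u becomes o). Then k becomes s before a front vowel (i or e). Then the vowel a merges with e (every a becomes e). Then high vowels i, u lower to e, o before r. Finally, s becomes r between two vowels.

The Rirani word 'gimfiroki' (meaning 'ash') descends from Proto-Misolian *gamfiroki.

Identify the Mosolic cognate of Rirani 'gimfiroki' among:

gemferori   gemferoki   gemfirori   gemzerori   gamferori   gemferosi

Mosolic: start from *gamfiroki.
  rule 1: no change — gamfiroki
  rule 2 (palatalisation): gamfiroki → gamfirosi
  rule 3 (vowel merger): gamfirosi → gemfirosi
  rule 4 (pre-rhotic lowering): gemfirosi → gemferosi
  rule 5 (rhotacism): gemferosi → gemferori
  ⇒ Mosolic gemferori
Only 'gemferori' matches the regular Mosolic development of *gamfiroki.

gemferori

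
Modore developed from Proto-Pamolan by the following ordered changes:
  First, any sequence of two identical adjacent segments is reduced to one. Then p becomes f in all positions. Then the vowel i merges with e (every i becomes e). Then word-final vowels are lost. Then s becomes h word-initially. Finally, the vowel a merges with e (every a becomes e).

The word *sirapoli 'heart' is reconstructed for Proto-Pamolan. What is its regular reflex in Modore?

herefol

Modore: start from *sirapoli.
  rule 1: no change — sirapoli
  rule 2 (unconditioned shift): sirapoli → sirafoli
  rule 3 (vowel merger): sirafoli → serafole
  rule 4 (apocope): serafole → serafol
  rule 5 (debuccalisation): serafol → herafol
  rule 6 (vowel merger): herafol → herefol
  ⇒ Modore herefol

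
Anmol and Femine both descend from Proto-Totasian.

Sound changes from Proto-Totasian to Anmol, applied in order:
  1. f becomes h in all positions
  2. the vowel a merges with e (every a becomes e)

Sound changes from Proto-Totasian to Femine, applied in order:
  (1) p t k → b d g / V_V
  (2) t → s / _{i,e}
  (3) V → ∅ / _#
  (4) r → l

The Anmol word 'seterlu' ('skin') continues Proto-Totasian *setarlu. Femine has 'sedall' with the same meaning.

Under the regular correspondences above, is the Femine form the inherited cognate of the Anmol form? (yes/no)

Derive the expected Femine reflex of *setarlu:
Femine: *setarlu
  setarlu → sedarlu   [intervocalic voicing]
  sedarlu (rule 2 does not apply)
  sedarlu → sedarl   [apocope]
  sedarl → sedall   [unconditioned shift]
  giving Femine sedall.
Femine 'sedall' matches the regular reflex exactly, so the pair is cognate.

yes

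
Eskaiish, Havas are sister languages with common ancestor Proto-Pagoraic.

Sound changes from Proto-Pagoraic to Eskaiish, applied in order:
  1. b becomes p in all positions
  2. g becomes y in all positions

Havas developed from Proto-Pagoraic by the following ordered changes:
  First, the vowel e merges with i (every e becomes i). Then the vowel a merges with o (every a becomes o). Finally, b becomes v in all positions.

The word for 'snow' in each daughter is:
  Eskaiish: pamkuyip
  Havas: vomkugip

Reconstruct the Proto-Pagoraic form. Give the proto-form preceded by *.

*bamkugip

Position 6: Eskaiish has y, Havas has g. Havas preserves g here (none of its changes turn any other segment into g), so the proto-segment is *g.
Position 1: Eskaiish has p, Havas has v. Taking the neighbouring segments as reconstructed: Eskaiish p could go back to *p or *b; Havas v could go back to *b or *v — the one source consistent with every daughter is *b.
Continuing position by position gives *bamkugip; check it forward:
Eskaiish: start from *bamkugip.
  rule 1 (unconditioned shift): bamkugip → pamkugip
  rule 2 (unconditioned shift): pamkugip → pamkuyip
  ⇒ Eskaiish pamkuyip
Havas: start from *bamkugip.
  rule 1: no change — bamkugip
  rule 2 (vowel merger): bamkugip → bomkugip
  rule 3 (unconditioned shift): bomkugip → vomkugip
  ⇒ Havas vomkugip
*bamkugip is the unique common source.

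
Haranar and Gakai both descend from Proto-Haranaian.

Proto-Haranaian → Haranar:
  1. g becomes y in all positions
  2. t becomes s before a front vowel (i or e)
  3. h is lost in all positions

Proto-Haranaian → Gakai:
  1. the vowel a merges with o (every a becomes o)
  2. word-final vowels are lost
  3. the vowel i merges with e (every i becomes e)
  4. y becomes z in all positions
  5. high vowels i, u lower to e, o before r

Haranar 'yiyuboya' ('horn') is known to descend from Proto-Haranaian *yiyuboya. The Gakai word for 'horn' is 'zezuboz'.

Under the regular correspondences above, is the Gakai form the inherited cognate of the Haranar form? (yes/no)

Derive the expected Gakai reflex of *yiyuboya:
Gakai: *yiyuboya > yiyuboyo > yiyuboy > yeyuboy > zezuboz  (by vowel merger, apocope, vowel merger, unconditioned shift)
Gakai 'zezuboz' matches the regular reflex exactly, so the pair is cognate.

yes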